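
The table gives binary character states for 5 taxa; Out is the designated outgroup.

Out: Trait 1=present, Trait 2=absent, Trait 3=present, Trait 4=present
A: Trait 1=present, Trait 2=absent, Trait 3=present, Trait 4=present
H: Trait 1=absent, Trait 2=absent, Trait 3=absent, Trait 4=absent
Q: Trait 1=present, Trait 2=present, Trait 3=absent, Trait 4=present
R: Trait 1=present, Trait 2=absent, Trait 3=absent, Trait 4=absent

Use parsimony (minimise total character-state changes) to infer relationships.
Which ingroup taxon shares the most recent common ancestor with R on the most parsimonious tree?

H

Character polarity is set by the outgroup: the derived state is whichever differs from the outgroup's state, so for Trait 1, Trait 3, Trait 4 the derived state is 'absent', and for the remaining characters it is 'present'.
Trait 1 (derived state 'absent') is unique to H (autapomorphy; uninformative for grouping).
Trait 2 (derived state 'present') is unique to Q (autapomorphy; uninformative for grouping).
Trait 3 (derived state 'absent') is shared by H, Q, and R — a synapomorphy uniting that clade.
Trait 4: derived state 'absent' in H and R only — synapomorphy for {H, R}.
Most parsimonious ingroup topology: (A,((H,R),Q)).
R and H form a cherry on this tree, so they are sister taxa.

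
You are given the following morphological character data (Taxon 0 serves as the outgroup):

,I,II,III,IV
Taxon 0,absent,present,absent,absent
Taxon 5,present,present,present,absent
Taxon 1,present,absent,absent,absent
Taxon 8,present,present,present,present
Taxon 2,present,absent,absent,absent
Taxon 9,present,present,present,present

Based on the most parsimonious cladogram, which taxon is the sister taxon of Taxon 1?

Character polarity is set by the outgroup: the derived state is whichever differs from the outgroup's state, so for II the derived state is 'absent', and for the remaining characters it is 'present'.
All ingroup taxa share the derived state 'present' for I; it defines the ingroup but does not resolve relationships within it.
II: derived state 'absent' in Taxon 1 and Taxon 2 only — synapomorphy for {Taxon 1, Taxon 2}.
III: derived state 'present' in Taxon 5, Taxon 8, and Taxon 9 only — synapomorphy for {Taxon 5, Taxon 8, Taxon 9}.
IV: derived state 'present' in Taxon 8 and Taxon 9 only — synapomorphy for {Taxon 8, Taxon 9}.
Most parsimonious ingroup topology: ((Taxon 5,(Taxon 8,Taxon 9)),(Taxon 1,Taxon 2)).
Taxon 1 and Taxon 2 form a cherry on this tree, so they are sister taxa.

Taxon 2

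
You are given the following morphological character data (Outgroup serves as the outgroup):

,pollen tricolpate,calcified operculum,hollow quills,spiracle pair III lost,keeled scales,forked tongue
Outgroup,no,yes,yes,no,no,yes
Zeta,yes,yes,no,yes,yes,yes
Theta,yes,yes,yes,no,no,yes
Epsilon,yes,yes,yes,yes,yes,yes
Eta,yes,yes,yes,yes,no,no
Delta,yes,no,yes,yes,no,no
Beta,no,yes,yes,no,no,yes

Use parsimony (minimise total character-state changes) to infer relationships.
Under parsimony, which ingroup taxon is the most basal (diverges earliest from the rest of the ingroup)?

Beta

Character polarity is set by the outgroup: the derived state is whichever differs from the outgroup's state, so for calcified operculum, hollow quills, forked tongue the derived state is 'no', and for the remaining characters it is 'yes'.
pollen tricolpate: derived state 'yes' in Delta, Epsilon, Eta, Theta, and Zeta only — synapomorphy for {Delta, Epsilon, Eta, Theta, Zeta}.
calcified operculum: derived state 'no' in Delta only — an autapomorphy, so it tells us nothing about relationships among taxa.
hollow quills: derived state 'no' in Zeta only — an autapomorphy, so it tells us nothing about relationships among taxa.
spiracle pair III lost: derived state 'yes' in Delta, Epsilon, Eta, and Zeta only — synapomorphy for {Delta, Epsilon, Eta, Zeta}.
keeled scales: derived state 'yes' in Epsilon and Zeta only — synapomorphy for {Epsilon, Zeta}.
forked tongue (derived state 'no') is shared by Delta and Eta — a synapomorphy uniting that clade.
Most parsimonious ingroup topology: (Beta,(((Zeta,Epsilon),(Delta,Eta)),Theta)).
Beta is sister to the clade containing all other ingroup taxa, so it is the earliest-diverging (most basal) ingroup lineage.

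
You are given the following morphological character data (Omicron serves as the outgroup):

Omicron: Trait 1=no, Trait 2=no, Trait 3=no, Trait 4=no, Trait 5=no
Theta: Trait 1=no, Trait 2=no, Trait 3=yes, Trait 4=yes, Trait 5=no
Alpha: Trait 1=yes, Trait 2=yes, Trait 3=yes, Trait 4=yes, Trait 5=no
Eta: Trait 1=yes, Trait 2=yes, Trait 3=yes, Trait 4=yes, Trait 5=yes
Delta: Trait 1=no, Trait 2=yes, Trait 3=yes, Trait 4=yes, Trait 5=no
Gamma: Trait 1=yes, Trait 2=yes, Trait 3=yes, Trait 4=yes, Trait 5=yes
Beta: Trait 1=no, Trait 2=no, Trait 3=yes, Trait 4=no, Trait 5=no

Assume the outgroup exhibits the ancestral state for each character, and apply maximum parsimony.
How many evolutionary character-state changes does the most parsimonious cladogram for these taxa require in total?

5

The outgroup has state 'no' for every character, so 'yes' is the derived state throughout.
Trait 1: derived state 'yes' in Alpha, Eta, and Gamma only — synapomorphy for {Alpha, Eta, Gamma}.
Trait 2 (derived state 'yes') is shared by Alpha, Delta, Eta, and Gamma — a synapomorphy uniting that clade.
All ingroup taxa share the derived state 'yes' for Trait 3; it defines the ingroup but does not resolve relationships within it.
Trait 4 (derived state 'yes') is shared by Alpha, Delta, Eta, Gamma, and Theta — a synapomorphy uniting that clade.
Trait 5 (derived state 'yes') is shared by Eta and Gamma — a synapomorphy uniting that clade.
Most parsimonious ingroup topology: ((Theta,((Alpha,(Eta,Gamma)),Delta)),Beta).
Changes per character on this tree: Trait 1: 1; Trait 2: 1; Trait 3: 1; Trait 4: 1; Trait 5: 1.
Total = 5.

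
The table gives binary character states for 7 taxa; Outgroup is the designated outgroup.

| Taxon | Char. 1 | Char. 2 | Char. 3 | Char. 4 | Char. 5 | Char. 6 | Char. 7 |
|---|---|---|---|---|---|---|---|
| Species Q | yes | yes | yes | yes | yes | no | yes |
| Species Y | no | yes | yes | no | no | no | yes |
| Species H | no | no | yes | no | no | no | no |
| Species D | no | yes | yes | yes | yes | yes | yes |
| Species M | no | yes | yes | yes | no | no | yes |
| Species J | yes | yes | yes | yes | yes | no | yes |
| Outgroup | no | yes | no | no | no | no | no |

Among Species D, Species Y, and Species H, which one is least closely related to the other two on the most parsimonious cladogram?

Character polarity is set by the outgroup: the derived state is whichever differs from the outgroup's state, so for Char. 2 the derived state is 'no', and for the remaining characters it is 'yes'.
Only Species J and Species Q show the derived state 'yes' for Char. 1, supporting them as a clade.
Char. 2 (derived state 'no') is unique to Species H (autapomorphy; uninformative for grouping).
Char. 3 (derived state 'yes') is shared by all ingroup taxa — unites the whole ingroup.
Only Species D, Species J, Species M, and Species Q show the derived state 'yes' for Char. 4, supporting them as a clade.
Char. 5 (derived state 'yes') is shared by Species D, Species J, and Species Q — a synapomorphy uniting that clade.
Char. 6 (derived state 'yes') is unique to Species D (autapomorphy; uninformative for grouping).
Only Species D, Species J, Species M, Species Q, and Species Y show the derived state 'yes' for Char. 7, supporting them as a clade.
Most parsimonious ingroup topology: (Species H,(((Species D,(Species J,Species Q)),Species M),Species Y)).
Species Y and Species D share a more recent common ancestor with each other than either does with Species H, so Species H is the least closely related of the three.

Species H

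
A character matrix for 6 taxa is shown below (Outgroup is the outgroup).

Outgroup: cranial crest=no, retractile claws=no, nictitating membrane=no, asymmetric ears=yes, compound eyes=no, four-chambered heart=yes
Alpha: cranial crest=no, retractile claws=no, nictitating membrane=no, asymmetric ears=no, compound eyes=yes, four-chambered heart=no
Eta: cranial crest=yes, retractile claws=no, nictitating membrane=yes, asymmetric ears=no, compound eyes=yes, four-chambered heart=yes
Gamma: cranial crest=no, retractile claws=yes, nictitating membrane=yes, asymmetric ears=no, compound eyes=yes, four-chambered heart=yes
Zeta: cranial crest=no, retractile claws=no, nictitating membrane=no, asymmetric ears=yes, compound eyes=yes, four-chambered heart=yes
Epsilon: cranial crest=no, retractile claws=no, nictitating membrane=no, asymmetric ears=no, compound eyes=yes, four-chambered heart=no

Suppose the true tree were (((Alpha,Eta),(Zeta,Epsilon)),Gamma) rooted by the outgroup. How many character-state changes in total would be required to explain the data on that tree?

9

Map each character onto (((Alpha,Eta),(Zeta,Epsilon)),Gamma) (rooted by Outgroup) and count the minimum state changes it requires (Fitch parsimony):
cranial crest: 1; retractile claws: 1; nictitating membrane: 2; asymmetric ears: 2; compound eyes: 1; four-chambered heart: 2.
Total tree length = 9.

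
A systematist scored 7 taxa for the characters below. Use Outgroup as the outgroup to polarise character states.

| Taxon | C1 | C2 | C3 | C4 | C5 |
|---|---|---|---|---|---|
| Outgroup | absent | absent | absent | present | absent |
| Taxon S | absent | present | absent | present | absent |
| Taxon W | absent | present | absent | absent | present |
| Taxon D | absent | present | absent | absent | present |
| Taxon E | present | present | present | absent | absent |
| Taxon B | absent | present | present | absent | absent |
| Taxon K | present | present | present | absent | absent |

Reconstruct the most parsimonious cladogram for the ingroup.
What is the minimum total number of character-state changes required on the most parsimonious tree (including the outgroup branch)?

Character polarity is set by the outgroup: the derived state is whichever differs from the outgroup's state, so for C4 the derived state is 'absent', and for the remaining characters it is 'present'.
Only Taxon E and Taxon K show the derived state 'present' for C1, supporting them as a clade.
All ingroup taxa share the derived state 'present' for C2; it defines the ingroup but does not resolve relationships within it.
Only Taxon B, Taxon E, and Taxon K show the derived state 'present' for C3, supporting them as a clade.
C4: derived state 'absent' in Taxon B, Taxon D, Taxon E, Taxon K, and Taxon W only — synapomorphy for {Taxon B, Taxon D, Taxon E, Taxon K, Taxon W}.
Only Taxon D and Taxon W show the derived state 'present' for C5, supporting them as a clade.
Most parsimonious ingroup topology: (Taxon S,((Taxon W,Taxon D),((Taxon E,Taxon K),Taxon B))).
Changes per character on this tree: C1: 1; C2: 1; C3: 1; C4: 1; C5: 1.
Total = 5.

5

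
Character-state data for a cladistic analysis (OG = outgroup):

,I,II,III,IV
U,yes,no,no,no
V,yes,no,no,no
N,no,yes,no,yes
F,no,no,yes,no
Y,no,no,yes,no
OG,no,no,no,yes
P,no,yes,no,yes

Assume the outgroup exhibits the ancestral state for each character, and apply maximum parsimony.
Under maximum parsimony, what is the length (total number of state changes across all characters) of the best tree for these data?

4

Character polarity is set by the outgroup: the derived state is whichever differs from the outgroup's state, so for IV the derived state is 'no', and for the remaining characters it is 'yes'.
Only U and V show the derived state 'yes' for I, supporting them as a clade.
II: derived state 'yes' in N and P only — synapomorphy for {N, P}.
III (derived state 'yes') is shared by F and Y — a synapomorphy uniting that clade.
IV: derived state 'no' in F, U, V, and Y only — synapomorphy for {F, U, V, Y}.
Most parsimonious ingroup topology: (((F,Y),(V,U)),(P,N)).
Changes per character on this tree: I: 1; II: 1; III: 1; IV: 1.
Total = 4.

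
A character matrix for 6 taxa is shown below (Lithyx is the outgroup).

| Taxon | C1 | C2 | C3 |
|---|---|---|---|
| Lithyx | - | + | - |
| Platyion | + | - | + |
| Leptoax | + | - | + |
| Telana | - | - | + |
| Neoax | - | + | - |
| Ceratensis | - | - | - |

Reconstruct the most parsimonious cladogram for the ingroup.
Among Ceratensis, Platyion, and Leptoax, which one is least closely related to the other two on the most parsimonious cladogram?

Ceratensis

Character polarity is set by the outgroup: the derived state is whichever differs from the outgroup's state, so for C2 the derived state is '-', and for the remaining characters it is '+'.
Only Leptoax and Platyion show the derived state '+' for C1, supporting them as a clade.
C2: derived state '-' in Ceratensis, Leptoax, Platyion, and Telana only — synapomorphy for {Ceratensis, Leptoax, Platyion, Telana}.
Only Leptoax, Platyion, and Telana show the derived state '+' for C3, supporting them as a clade.
Most parsimonious ingroup topology: ((((Platyion,Leptoax),Telana),Ceratensis),Neoax).
Platyion and Leptoax share a more recent common ancestor with each other than either does with Ceratensis, so Ceratensis is the least closely related of the three.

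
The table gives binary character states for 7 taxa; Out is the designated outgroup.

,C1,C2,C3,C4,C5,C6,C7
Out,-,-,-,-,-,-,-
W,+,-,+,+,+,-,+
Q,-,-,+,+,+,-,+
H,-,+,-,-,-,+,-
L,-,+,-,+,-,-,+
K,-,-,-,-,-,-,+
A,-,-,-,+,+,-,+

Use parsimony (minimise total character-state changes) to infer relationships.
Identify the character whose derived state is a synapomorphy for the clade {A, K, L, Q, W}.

C7

The outgroup has state '-' for every character, so '+' is the derived state throughout.
C1: derived state '+' in W only — an autapomorphy, so it tells us nothing about relationships among taxa.
C2 groups H and L, which is incompatible with the clades supported by the remaining characters; treating it as convergent (homoplasy) costs fewer steps than any alternative tree.
Only Q and W show the derived state '+' for C3, supporting them as a clade.
C4 (derived state '+') is shared by A, L, Q, and W — a synapomorphy uniting that clade.
C5 (derived state '+') is shared by A, Q, and W — a synapomorphy uniting that clade.
C6: derived state '+' in H only — an autapomorphy, so it tells us nothing about relationships among taxa.
C7 (derived state '+') is shared by A, K, L, Q, and W — a synapomorphy uniting that clade.
Most parsimonious ingroup topology: (((((W,Q),A),L),K),H).
The clade {A, K, L, Q, W} is supported by C7: its derived state '+' occurs in exactly those taxa and in no other taxon (including the outgroup).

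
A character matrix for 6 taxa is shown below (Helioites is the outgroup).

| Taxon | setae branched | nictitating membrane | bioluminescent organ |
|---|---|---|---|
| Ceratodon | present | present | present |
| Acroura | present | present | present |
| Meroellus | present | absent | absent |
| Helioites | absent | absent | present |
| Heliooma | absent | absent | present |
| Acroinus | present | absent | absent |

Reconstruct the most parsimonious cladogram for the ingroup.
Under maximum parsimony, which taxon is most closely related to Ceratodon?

Acroura

Character polarity is set by the outgroup: the derived state is whichever differs from the outgroup's state, so for bioluminescent organ the derived state is 'absent', and for the remaining characters it is 'present'.
setae branched: derived state 'present' in Acroinus, Acroura, Ceratodon, and Meroellus only — synapomorphy for {Acroinus, Acroura, Ceratodon, Meroellus}.
nictitating membrane: derived state 'present' in Acroura and Ceratodon only — synapomorphy for {Acroura, Ceratodon}.
bioluminescent organ (derived state 'absent') is shared by Acroinus and Meroellus — a synapomorphy uniting that clade.
Most parsimonious ingroup topology: (((Acroura,Ceratodon),(Acroinus,Meroellus)),Heliooma).
Ceratodon and Acroura form a cherry on this tree, so they are sister taxa.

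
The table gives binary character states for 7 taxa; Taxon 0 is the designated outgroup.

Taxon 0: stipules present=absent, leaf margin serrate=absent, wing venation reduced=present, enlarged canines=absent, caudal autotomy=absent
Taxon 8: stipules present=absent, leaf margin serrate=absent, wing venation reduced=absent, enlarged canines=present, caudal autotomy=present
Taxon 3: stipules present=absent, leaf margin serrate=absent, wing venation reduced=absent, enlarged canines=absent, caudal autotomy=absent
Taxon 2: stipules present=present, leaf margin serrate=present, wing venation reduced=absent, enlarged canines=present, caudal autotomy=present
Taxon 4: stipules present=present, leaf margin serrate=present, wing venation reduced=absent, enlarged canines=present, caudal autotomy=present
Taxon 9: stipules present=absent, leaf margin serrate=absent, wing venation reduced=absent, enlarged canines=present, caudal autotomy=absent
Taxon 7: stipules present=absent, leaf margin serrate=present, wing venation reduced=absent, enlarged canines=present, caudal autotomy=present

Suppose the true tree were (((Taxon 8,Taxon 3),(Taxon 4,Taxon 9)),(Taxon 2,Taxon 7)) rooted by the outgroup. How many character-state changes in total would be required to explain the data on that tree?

10

Map each character onto (((Taxon 8,Taxon 3),(Taxon 4,Taxon 9)),(Taxon 2,Taxon 7)) (rooted by Taxon 0) and count the minimum state changes it requires (Fitch parsimony):
stipules present: 2; leaf margin serrate: 2; wing venation reduced: 1; enlarged canines: 2; caudal autotomy: 3.
Total tree length = 10.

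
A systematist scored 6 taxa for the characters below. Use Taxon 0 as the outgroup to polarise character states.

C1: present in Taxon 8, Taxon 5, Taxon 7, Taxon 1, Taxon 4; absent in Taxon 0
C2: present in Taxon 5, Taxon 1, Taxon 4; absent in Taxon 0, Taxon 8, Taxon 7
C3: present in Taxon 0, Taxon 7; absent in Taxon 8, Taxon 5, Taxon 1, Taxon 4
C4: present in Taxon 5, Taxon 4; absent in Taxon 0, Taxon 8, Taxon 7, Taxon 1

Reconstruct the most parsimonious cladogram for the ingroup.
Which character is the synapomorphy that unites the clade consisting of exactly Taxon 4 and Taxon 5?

C4

Character polarity is set by the outgroup: the derived state is whichever differs from the outgroup's state, so for C3 the derived state is 'absent', and for the remaining characters it is 'present'.
All ingroup taxa share the derived state 'present' for C1; it defines the ingroup but does not resolve relationships within it.
C2 (derived state 'present') is shared by Taxon 1, Taxon 4, and Taxon 5 — a synapomorphy uniting that clade.
C3: derived state 'absent' in Taxon 1, Taxon 4, Taxon 5, and Taxon 8 only — synapomorphy for {Taxon 1, Taxon 4, Taxon 5, Taxon 8}.
C4: derived state 'present' in Taxon 4 and Taxon 5 only — synapomorphy for {Taxon 4, Taxon 5}.
Most parsimonious ingroup topology: ((Taxon 8,((Taxon 5,Taxon 4),Taxon 1)),Taxon 7).
The clade {Taxon 4, Taxon 5} is supported by C4: its derived state 'present' occurs in exactly those taxa and in no other taxon (including the outgroup).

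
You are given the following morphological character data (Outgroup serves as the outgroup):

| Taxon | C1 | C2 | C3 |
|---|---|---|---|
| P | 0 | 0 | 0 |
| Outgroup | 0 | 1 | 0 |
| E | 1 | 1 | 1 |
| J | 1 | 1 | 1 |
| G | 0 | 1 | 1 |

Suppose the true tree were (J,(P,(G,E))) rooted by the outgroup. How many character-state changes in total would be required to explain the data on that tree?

5

Map each character onto (J,(P,(G,E))) (rooted by Outgroup) and count the minimum state changes it requires (Fitch parsimony):
C1: 2; C2: 1; C3: 2.
Total tree length = 5.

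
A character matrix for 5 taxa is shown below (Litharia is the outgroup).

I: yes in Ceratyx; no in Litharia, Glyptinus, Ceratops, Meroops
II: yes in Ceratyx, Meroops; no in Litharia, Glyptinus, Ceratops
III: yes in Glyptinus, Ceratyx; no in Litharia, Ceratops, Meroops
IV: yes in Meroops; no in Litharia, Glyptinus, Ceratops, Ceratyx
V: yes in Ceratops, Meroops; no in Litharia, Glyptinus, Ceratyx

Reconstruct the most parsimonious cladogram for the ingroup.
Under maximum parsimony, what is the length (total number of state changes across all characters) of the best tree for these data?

The outgroup has state 'no' for every character, so 'yes' is the derived state throughout.
I (derived state 'yes') is unique to Ceratyx (autapomorphy; uninformative for grouping).
II groups Ceratyx and Meroops, which is incompatible with the clades supported by the remaining characters; treating it as convergent (homoplasy) costs fewer steps than any alternative tree.
III: derived state 'yes' in Ceratyx and Glyptinus only — synapomorphy for {Ceratyx, Glyptinus}.
IV (derived state 'yes') is unique to Meroops (autapomorphy; uninformative for grouping).
V (derived state 'yes') is shared by Ceratops and Meroops — a synapomorphy uniting that clade.
Most parsimonious ingroup topology: ((Glyptinus,Ceratyx),(Ceratops,Meroops)).
Changes per character on this tree: I: 1; II: 2; III: 1; IV: 1; V: 1.
Total = 6.

6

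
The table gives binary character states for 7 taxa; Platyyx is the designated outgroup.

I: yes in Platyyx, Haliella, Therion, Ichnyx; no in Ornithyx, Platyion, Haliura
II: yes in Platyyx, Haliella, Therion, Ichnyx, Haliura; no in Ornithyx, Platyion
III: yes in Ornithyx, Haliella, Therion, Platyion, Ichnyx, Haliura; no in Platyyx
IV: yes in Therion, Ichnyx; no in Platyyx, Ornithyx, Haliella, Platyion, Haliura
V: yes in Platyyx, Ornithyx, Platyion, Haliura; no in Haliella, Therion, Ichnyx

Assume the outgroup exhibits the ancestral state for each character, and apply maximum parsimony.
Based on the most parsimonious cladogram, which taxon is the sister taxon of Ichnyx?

Character polarity is set by the outgroup: the derived state is whichever differs from the outgroup's state, so for I, II, V the derived state is 'no', and for the remaining characters it is 'yes'.
I (derived state 'no') is shared by Haliura, Ornithyx, and Platyion — a synapomorphy uniting that clade.
II: derived state 'no' in Ornithyx and Platyion only — synapomorphy for {Ornithyx, Platyion}.
All ingroup taxa share the derived state 'yes' for III; it defines the ingroup but does not resolve relationships within it.
IV (derived state 'yes') is shared by Ichnyx and Therion — a synapomorphy uniting that clade.
V: derived state 'no' in Haliella, Ichnyx, and Therion only — synapomorphy for {Haliella, Ichnyx, Therion}.
Most parsimonious ingroup topology: (((Ornithyx,Platyion),Haliura),(Haliella,(Therion,Ichnyx))).
Ichnyx and Therion form a cherry on this tree, so they are sister taxa.

Therion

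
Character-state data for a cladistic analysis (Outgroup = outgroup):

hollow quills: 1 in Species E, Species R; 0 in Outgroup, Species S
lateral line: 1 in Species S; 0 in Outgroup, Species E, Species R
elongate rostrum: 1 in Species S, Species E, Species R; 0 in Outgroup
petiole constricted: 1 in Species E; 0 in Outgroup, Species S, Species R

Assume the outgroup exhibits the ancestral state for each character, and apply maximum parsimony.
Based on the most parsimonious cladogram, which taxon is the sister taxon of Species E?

Species R

The outgroup has state '0' for every character, so '1' is the derived state throughout.
Only Species E and Species R show the derived state '1' for hollow quills, supporting them as a clade.
lateral line (derived state '1') is unique to Species S (autapomorphy; uninformative for grouping).
elongate rostrum (derived state '1') is shared by all ingroup taxa — unites the whole ingroup.
petiole constricted (derived state '1') is unique to Species E (autapomorphy; uninformative for grouping).
Most parsimonious ingroup topology: (Species S,(Species E,Species R)).
Species E and Species R form a cherry on this tree, so they are sister taxa.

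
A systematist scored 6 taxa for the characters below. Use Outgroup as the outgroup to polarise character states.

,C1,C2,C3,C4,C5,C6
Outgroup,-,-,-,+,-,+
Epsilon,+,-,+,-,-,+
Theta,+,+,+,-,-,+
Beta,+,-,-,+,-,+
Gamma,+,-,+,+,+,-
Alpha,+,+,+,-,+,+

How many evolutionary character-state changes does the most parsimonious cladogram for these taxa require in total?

7

Character polarity is set by the outgroup: the derived state is whichever differs from the outgroup's state, so for C4, C6 the derived state is '-', and for the remaining characters it is '+'.
C1 (derived state '+') is shared by all ingroup taxa — unites the whole ingroup.
C2 (derived state '+') is shared by Alpha and Theta — a synapomorphy uniting that clade.
C3 (derived state '+') is shared by Alpha, Epsilon, Gamma, and Theta — a synapomorphy uniting that clade.
C4: derived state '-' in Alpha, Epsilon, and Theta only — synapomorphy for {Alpha, Epsilon, Theta}.
C5 groups Alpha and Gamma, which is incompatible with the clades supported by the remaining characters; treating it as convergent (homoplasy) costs fewer steps than any alternative tree.
C6: derived state '-' in Gamma only — an autapomorphy, so it tells us nothing about relationships among taxa.
Most parsimonious ingroup topology: ((((Alpha,Theta),Epsilon),Gamma),Beta).
Changes per character on this tree: C1: 1; C2: 1; C3: 1; C4: 1; C5: 2; C6: 1.
Total = 7.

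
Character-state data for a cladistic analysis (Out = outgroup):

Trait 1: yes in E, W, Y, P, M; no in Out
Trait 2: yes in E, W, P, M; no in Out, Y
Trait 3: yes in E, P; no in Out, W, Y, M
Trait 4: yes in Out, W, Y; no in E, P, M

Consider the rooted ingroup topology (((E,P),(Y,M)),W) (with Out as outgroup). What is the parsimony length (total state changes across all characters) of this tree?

6

Map each character onto (((E,P),(Y,M)),W) (rooted by Out) and count the minimum state changes it requires (Fitch parsimony):
Trait 1: 1; Trait 2: 2; Trait 3: 1; Trait 4: 2.
Total tree length = 6.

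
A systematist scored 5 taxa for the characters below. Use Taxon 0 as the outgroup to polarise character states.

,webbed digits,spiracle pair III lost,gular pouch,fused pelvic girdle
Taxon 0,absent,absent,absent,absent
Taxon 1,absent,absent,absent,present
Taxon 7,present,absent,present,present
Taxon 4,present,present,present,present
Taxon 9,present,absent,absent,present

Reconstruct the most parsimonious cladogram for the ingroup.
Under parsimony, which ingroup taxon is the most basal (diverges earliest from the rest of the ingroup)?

The outgroup has state 'absent' for every character, so 'present' is the derived state throughout.
webbed digits (derived state 'present') is shared by Taxon 4, Taxon 7, and Taxon 9 — a synapomorphy uniting that clade.
spiracle pair III lost (derived state 'present') is unique to Taxon 4 (autapomorphy; uninformative for grouping).
gular pouch: derived state 'present' in Taxon 4 and Taxon 7 only — synapomorphy for {Taxon 4, Taxon 7}.
All ingroup taxa share the derived state 'present' for fused pelvic girdle; it defines the ingroup but does not resolve relationships within it.
Most parsimonious ingroup topology: (Taxon 1,((Taxon 7,Taxon 4),Taxon 9)).
Taxon 1 is sister to the clade containing all other ingroup taxa, so it is the earliest-diverging (most basal) ingroup lineage.

Taxon 1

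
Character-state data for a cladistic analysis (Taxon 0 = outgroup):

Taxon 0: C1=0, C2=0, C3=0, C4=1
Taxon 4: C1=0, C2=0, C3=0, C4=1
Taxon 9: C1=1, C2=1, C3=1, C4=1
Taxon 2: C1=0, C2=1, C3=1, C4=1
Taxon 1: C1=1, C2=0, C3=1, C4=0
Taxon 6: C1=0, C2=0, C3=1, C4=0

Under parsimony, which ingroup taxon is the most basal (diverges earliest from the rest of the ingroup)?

Character polarity is set by the outgroup: the derived state is whichever differs from the outgroup's state, so for C4 the derived state is '0', and for the remaining characters it is '1'.
C1 groups Taxon 1 and Taxon 9, which is incompatible with the clades supported by the remaining characters; treating it as convergent (homoplasy) costs fewer steps than any alternative tree.
Only Taxon 2 and Taxon 9 show the derived state '1' for C2, supporting them as a clade.
Only Taxon 1, Taxon 2, Taxon 6, and Taxon 9 show the derived state '1' for C3, supporting them as a clade.
Only Taxon 1 and Taxon 6 show the derived state '0' for C4, supporting them as a clade.
Most parsimonious ingroup topology: (Taxon 4,((Taxon 9,Taxon 2),(Taxon 1,Taxon 6))).
Taxon 4 is sister to the clade containing all other ingroup taxa, so it is the earliest-diverging (most basal) ingroup lineage.

Taxon 4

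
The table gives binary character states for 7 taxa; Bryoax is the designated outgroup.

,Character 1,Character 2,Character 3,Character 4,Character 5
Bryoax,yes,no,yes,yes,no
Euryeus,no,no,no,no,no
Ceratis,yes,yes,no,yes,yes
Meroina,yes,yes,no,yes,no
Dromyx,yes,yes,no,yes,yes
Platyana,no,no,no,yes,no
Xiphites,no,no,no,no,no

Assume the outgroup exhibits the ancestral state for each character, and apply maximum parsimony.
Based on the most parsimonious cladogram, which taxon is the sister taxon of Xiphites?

Character polarity is set by the outgroup: the derived state is whichever differs from the outgroup's state, so for Character 1, Character 3, Character 4 the derived state is 'no', and for the remaining characters it is 'yes'.
Only Euryeus, Platyana, and Xiphites show the derived state 'no' for Character 1, supporting them as a clade.
Character 2: derived state 'yes' in Ceratis, Dromyx, and Meroina only — synapomorphy for {Ceratis, Dromyx, Meroina}.
All ingroup taxa share the derived state 'no' for Character 3; it defines the ingroup but does not resolve relationships within it.
Character 4 (derived state 'no') is shared by Euryeus and Xiphites — a synapomorphy uniting that clade.
Only Ceratis and Dromyx show the derived state 'yes' for Character 5, supporting them as a clade.
Most parsimonious ingroup topology: (((Euryeus,Xiphites),Platyana),((Ceratis,Dromyx),Meroina)).
Xiphites and Euryeus form a cherry on this tree, so they are sister taxa.

Euryeus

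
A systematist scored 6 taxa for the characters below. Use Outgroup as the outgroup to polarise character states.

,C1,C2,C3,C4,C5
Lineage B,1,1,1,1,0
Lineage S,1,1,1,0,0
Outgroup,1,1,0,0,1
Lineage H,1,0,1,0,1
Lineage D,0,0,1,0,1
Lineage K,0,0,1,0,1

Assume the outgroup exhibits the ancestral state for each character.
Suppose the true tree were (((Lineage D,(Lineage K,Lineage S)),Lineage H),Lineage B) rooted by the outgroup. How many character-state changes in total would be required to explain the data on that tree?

8

Map each character onto (((Lineage D,(Lineage K,Lineage S)),Lineage H),Lineage B) (rooted by Outgroup) and count the minimum state changes it requires (Fitch parsimony):
C1: 2; C2: 2; C3: 1; C4: 1; C5: 2.
Total tree length = 8.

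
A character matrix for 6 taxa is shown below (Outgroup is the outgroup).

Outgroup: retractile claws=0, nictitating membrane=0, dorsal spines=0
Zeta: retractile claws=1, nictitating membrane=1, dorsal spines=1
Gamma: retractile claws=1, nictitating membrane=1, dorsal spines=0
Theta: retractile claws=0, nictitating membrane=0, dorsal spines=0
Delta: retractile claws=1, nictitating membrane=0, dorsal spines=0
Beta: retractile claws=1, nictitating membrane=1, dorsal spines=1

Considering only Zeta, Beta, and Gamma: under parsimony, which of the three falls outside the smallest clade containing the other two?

The outgroup has state '0' for every character, so '1' is the derived state throughout.
retractile claws: derived state '1' in Beta, Delta, Gamma, and Zeta only — synapomorphy for {Beta, Delta, Gamma, Zeta}.
nictitating membrane (derived state '1') is shared by Beta, Gamma, and Zeta — a synapomorphy uniting that clade.
Only Beta and Zeta show the derived state '1' for dorsal spines, supporting them as a clade.
Most parsimonious ingroup topology: ((((Zeta,Beta),Gamma),Delta),Theta).
Zeta and Beta share a more recent common ancestor with each other than either does with Gamma, so Gamma is the least closely related of the three.

Gamma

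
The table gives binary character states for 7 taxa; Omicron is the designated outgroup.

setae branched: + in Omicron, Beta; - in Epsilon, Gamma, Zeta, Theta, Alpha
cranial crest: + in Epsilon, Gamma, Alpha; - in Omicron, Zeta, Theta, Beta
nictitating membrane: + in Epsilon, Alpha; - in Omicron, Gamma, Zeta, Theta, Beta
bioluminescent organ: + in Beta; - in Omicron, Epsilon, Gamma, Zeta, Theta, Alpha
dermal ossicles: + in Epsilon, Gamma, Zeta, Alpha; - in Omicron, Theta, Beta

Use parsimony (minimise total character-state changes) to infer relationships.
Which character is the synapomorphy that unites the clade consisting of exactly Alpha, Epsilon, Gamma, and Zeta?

dermal ossicles

Character polarity is set by the outgroup: the derived state is whichever differs from the outgroup's state, so for setae branched the derived state is '-', and for the remaining characters it is '+'.
Only Alpha, Epsilon, Gamma, Theta, and Zeta show the derived state '-' for setae branched, supporting them as a clade.
cranial crest (derived state '+') is shared by Alpha, Epsilon, and Gamma — a synapomorphy uniting that clade.
Only Alpha and Epsilon show the derived state '+' for nictitating membrane, supporting them as a clade.
bioluminescent organ: derived state '+' in Beta only — an autapomorphy, so it tells us nothing about relationships among taxa.
Only Alpha, Epsilon, Gamma, and Zeta show the derived state '+' for dermal ossicles, supporting them as a clade.
Most parsimonious ingroup topology: (((((Epsilon,Alpha),Gamma),Zeta),Theta),Beta).
The clade {Alpha, Epsilon, Gamma, Zeta} is supported by dermal ossicles: its derived state '+' occurs in exactly those taxa and in no other taxon (including the outgroup).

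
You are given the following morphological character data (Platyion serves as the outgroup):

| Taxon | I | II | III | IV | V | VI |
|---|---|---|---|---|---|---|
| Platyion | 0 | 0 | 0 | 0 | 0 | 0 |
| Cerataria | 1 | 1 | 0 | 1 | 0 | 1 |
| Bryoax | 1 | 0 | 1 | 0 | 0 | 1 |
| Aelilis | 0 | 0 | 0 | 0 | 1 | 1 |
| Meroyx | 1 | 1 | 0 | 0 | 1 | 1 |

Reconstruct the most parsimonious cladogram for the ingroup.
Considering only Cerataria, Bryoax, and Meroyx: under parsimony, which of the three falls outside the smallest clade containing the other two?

Bryoax

The outgroup has state '0' for every character, so '1' is the derived state throughout.
I: derived state '1' in Bryoax, Cerataria, and Meroyx only — synapomorphy for {Bryoax, Cerataria, Meroyx}.
II (derived state '1') is shared by Cerataria and Meroyx — a synapomorphy uniting that clade.
III: derived state '1' in Bryoax only — an autapomorphy, so it tells us nothing about relationships among taxa.
IV (derived state '1') is unique to Cerataria (autapomorphy; uninformative for grouping).
V groups Aelilis and Meroyx, which is incompatible with the clades supported by the remaining characters; treating it as convergent (homoplasy) costs fewer steps than any alternative tree.
VI (derived state '1') is shared by all ingroup taxa — unites the whole ingroup.
Most parsimonious ingroup topology: (((Cerataria,Meroyx),Bryoax),Aelilis).
Meroyx and Cerataria share a more recent common ancestor with each other than either does with Bryoax, so Bryoax is the least closely related of the three.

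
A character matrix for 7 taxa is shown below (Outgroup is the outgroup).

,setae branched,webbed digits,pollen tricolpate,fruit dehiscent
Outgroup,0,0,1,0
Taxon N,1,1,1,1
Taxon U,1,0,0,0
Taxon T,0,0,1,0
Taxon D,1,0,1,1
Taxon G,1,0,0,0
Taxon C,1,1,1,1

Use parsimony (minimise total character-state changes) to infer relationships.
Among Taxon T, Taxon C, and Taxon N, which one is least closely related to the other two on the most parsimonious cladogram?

Character polarity is set by the outgroup: the derived state is whichever differs from the outgroup's state, so for pollen tricolpate the derived state is '0', and for the remaining characters it is '1'.
setae branched (derived state '1') is shared by Taxon C, Taxon D, Taxon G, Taxon N, and Taxon U — a synapomorphy uniting that clade.
webbed digits: derived state '1' in Taxon C and Taxon N only — synapomorphy for {Taxon C, Taxon N}.
pollen tricolpate (derived state '0') is shared by Taxon G and Taxon U — a synapomorphy uniting that clade.
fruit dehiscent (derived state '1') is shared by Taxon C, Taxon D, and Taxon N — a synapomorphy uniting that clade.
Most parsimonious ingroup topology: ((((Taxon N,Taxon C),Taxon D),(Taxon U,Taxon G)),Taxon T).
Taxon C and Taxon N share a more recent common ancestor with each other than either does with Taxon T, so Taxon T is the least closely related of the three.

Taxon T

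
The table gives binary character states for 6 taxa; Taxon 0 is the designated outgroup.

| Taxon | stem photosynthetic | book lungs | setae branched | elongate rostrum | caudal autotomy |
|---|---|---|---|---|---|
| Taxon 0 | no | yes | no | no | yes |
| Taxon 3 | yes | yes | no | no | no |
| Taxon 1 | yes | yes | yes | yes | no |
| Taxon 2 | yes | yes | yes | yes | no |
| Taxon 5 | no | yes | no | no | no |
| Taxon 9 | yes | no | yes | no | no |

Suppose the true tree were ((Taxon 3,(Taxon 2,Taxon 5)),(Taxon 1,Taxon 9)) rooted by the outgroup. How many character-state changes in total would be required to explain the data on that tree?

Map each character onto ((Taxon 3,(Taxon 2,Taxon 5)),(Taxon 1,Taxon 9)) (rooted by Taxon 0) and count the minimum state changes it requires (Fitch parsimony):
stem photosynthetic: 2; book lungs: 1; setae branched: 2; elongate rostrum: 2; caudal autotomy: 1.
Total tree length = 8.

8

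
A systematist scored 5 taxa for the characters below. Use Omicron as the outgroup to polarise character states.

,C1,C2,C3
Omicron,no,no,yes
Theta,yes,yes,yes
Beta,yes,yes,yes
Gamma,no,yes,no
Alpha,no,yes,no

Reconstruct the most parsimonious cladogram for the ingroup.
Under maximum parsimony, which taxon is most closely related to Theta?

Beta

Character polarity is set by the outgroup: the derived state is whichever differs from the outgroup's state, so for C3 the derived state is 'no', and for the remaining characters it is 'yes'.
Only Beta and Theta show the derived state 'yes' for C1, supporting them as a clade.
C2 (derived state 'yes') is shared by all ingroup taxa — unites the whole ingroup.
Only Alpha and Gamma show the derived state 'no' for C3, supporting them as a clade.
Most parsimonious ingroup topology: ((Theta,Beta),(Gamma,Alpha)).
Theta and Beta form a cherry on this tree, so they are sister taxa.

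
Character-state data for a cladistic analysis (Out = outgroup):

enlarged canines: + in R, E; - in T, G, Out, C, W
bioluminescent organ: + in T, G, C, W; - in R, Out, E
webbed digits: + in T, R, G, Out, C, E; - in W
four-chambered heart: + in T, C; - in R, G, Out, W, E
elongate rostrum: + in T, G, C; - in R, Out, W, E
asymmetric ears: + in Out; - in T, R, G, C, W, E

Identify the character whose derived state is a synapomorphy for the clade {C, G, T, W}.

Character polarity is set by the outgroup: the derived state is whichever differs from the outgroup's state, so for webbed digits, asymmetric ears the derived state is '-', and for the remaining characters it is '+'.
enlarged canines (derived state '+') is shared by E and R — a synapomorphy uniting that clade.
bioluminescent organ: derived state '+' in C, G, T, and W only — synapomorphy for {C, G, T, W}.
webbed digits: derived state '-' in W only — an autapomorphy, so it tells us nothing about relationships among taxa.
four-chambered heart: derived state '+' in C and T only — synapomorphy for {C, T}.
Only C, G, and T show the derived state '+' for elongate rostrum, supporting them as a clade.
asymmetric ears (derived state '-') is shared by all ingroup taxa — unites the whole ingroup.
Most parsimonious ingroup topology: (((G,(T,C)),W),(E,R)).
The clade {C, G, T, W} is supported by bioluminescent organ: its derived state '+' occurs in exactly those taxa and in no other taxon (including the outgroup).

bioluminescent organ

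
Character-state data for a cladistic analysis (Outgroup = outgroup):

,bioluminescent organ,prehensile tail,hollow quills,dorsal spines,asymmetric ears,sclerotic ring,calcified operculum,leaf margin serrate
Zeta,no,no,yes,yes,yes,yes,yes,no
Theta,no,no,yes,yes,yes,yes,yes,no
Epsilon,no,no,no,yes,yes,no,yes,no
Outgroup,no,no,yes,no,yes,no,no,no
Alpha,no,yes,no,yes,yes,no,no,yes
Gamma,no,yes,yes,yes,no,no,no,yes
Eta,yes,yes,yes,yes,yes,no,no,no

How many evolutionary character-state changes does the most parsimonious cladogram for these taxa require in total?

9

Character polarity is set by the outgroup: the derived state is whichever differs from the outgroup's state, so for hollow quills, asymmetric ears the derived state is 'no', and for the remaining characters it is 'yes'.
bioluminescent organ (derived state 'yes') is unique to Eta (autapomorphy; uninformative for grouping).
prehensile tail: derived state 'yes' in Alpha, Eta, and Gamma only — synapomorphy for {Alpha, Eta, Gamma}.
hollow quills (state 'no') occurs in Alpha and Epsilon but conflicts with the nesting implied by the other characters — most parsimoniously interpreted as homoplasy.
All ingroup taxa share the derived state 'yes' for dorsal spines; it defines the ingroup but does not resolve relationships within it.
asymmetric ears: derived state 'no' in Gamma only — an autapomorphy, so it tells us nothing about relationships among taxa.
sclerotic ring (derived state 'yes') is shared by Theta and Zeta — a synapomorphy uniting that clade.
calcified operculum: derived state 'yes' in Epsilon, Theta, and Zeta only — synapomorphy for {Epsilon, Theta, Zeta}.
Only Alpha and Gamma show the derived state 'yes' for leaf margin serrate, supporting them as a clade.
Most parsimonious ingroup topology: (((Zeta,Theta),Epsilon),((Alpha,Gamma),Eta)).
Changes per character on this tree: bioluminescent organ: 1; prehensile tail: 1; hollow quills: 2; dorsal spines: 1; asymmetric ears: 1; sclerotic ring: 1; calcified operculum: 1; leaf margin serrate: 1.
Total = 9.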